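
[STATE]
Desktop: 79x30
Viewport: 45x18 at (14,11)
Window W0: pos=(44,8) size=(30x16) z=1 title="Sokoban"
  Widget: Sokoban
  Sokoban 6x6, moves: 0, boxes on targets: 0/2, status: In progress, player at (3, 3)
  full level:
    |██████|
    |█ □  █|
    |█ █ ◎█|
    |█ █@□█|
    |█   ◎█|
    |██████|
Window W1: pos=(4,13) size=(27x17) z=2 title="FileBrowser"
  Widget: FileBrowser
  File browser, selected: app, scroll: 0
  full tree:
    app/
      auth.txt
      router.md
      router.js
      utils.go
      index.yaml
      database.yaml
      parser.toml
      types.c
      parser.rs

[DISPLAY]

                              ┃██████        
                              ┃█ □  █        
━━━━━━━━━━━━━━━━┓             ┃█ █ ◎█        
ser             ┃             ┃█ █@□█        
────────────────┨             ┃█   ◎█        
/               ┃             ┃██████        
txt             ┃             ┃Moves: 0  0/2 
r.md            ┃             ┃              
r.js            ┃             ┃              
.go             ┃             ┃              
.yaml           ┃             ┃              
ase.yaml        ┃             ┃              
r.toml          ┃             ┗━━━━━━━━━━━━━━
.c              ┃                            
r.rs            ┃                            
                ┃                            
                ┃                            
                ┃                            


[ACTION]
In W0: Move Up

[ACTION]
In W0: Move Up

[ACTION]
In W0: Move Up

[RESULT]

                              ┃██████        
                              ┃█ □@ █        
━━━━━━━━━━━━━━━━┓             ┃█ █ ◎█        
ser             ┃             ┃█ █ □█        
────────────────┨             ┃█   ◎█        
/               ┃             ┃██████        
txt             ┃             ┃Moves: 2  0/2 
r.md            ┃             ┃              
r.js            ┃             ┃              
.go             ┃             ┃              
.yaml           ┃             ┃              
ase.yaml        ┃             ┃              
r.toml          ┃             ┗━━━━━━━━━━━━━━
.c              ┃                            
r.rs            ┃                            
                ┃                            
                ┃                            
                ┃                            


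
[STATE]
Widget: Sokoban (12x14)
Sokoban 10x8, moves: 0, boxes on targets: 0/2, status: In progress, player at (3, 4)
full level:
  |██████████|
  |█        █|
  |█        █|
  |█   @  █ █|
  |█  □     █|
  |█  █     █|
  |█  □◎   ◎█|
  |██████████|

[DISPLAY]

██████████  
█        █  
█        █  
█   @  █ █  
█  □     █  
█  █     █  
█  □◎   ◎█  
██████████  
Moves: 0  0/
            
            
            
            
            


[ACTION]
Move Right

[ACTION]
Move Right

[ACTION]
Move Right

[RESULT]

██████████  
█        █  
█        █  
█     @█ █  
█  □     █  
█  █     █  
█  □◎   ◎█  
██████████  
Moves: 2  0/
            
            
            
            
            


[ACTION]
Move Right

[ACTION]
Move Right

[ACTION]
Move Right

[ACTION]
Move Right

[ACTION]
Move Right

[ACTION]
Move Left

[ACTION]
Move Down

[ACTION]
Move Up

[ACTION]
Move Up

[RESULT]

██████████  
█        █  
█    @   █  
█      █ █  
█  □     █  
█  █     █  
█  □◎   ◎█  
██████████  
Moves: 6  0/
            
            
            
            
            


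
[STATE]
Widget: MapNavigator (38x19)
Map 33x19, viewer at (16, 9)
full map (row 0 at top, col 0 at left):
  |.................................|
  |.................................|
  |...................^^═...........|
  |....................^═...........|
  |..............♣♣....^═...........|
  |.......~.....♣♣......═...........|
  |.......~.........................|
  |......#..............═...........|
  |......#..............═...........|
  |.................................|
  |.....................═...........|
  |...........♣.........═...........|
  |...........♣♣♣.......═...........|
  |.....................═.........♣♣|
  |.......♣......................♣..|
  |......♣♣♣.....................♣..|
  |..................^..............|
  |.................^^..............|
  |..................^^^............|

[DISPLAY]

   .................................  
   .................................  
   ...................^^═...........  
   ....................^═...........  
   ..............♣♣....^═...........  
   .......~.....♣♣......═...........  
   .......~.........................  
   ......#..............═...........  
   ......#..............═...........  
   ................@................  
   .....................═...........  
   ...........♣.........═...........  
   ...........♣♣♣.......═...........  
   .....................═.........♣♣  
   .......♣......................♣..  
   ......♣♣♣.....................♣..  
   ..................^..............  
   .................^^..............  
   ..................^^^............  


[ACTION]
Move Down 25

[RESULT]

   .................................  
   .....................═...........  
   ...........♣.........═...........  
   ...........♣♣♣.......═...........  
   .....................═.........♣♣  
   .......♣......................♣..  
   ......♣♣♣.....................♣..  
   ..................^..............  
   .................^^..............  
   ................@.^^^............  
                                      
                                      
                                      
                                      
                                      
                                      
                                      
                                      
                                      


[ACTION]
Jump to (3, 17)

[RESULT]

                ......#..............═
                ......................
                .....................═
                ...........♣.........═
                ...........♣♣♣.......═
                .....................═
                .......♣..............
                ......♣♣♣.............
                ..................^...
                ...@.............^^...
                ..................^^^.
                                      
                                      
                                      
                                      
                                      
                                      
                                      
                                      


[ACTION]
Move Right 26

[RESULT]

...........═...........               
.......................               
...........═...........               
.♣.........═...........               
.♣♣♣.......═...........               
...........═.........♣♣               
....................♣..               
....................♣..               
........^..............               
.......^^..........@...               
........^^^............               
                                      
                                      
                                      
                                      
                                      
                                      
                                      
                                      


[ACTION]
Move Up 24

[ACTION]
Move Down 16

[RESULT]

...........═...........               
...........═...........               
.......................               
...........═...........               
.♣.........═...........               
.♣♣♣.......═...........               
...........═.........♣♣               
....................♣..               
....................♣..               
........^..........@...               
.......^^..............               
........^^^............               
                                      
                                      
                                      
                                      
                                      
                                      
                                      


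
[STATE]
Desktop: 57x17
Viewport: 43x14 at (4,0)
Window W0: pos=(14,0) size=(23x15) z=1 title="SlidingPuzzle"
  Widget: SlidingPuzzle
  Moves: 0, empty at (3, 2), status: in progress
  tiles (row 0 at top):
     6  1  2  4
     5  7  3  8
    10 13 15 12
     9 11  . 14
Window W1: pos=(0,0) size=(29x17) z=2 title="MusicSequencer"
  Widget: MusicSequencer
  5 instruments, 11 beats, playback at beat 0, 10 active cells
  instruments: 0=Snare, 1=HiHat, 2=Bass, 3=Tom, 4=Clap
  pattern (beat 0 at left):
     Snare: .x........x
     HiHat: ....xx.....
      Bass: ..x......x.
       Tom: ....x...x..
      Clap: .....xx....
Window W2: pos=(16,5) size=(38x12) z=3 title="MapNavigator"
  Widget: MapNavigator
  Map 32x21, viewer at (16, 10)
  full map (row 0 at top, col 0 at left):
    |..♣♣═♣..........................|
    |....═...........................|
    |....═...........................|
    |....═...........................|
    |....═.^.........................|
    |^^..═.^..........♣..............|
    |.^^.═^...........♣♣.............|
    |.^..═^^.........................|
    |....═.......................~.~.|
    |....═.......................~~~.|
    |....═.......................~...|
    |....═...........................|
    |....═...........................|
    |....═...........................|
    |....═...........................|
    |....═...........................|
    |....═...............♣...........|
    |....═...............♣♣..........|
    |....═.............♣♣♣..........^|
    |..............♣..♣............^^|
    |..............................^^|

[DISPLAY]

━━━━━━━━━━━━━━━━━━━━━━━━┓━━━━━━━┓          
sicSequencer            ┃       ┃          
────────────────────────┨───────┨          
   ▼1234567890          ┃─┬────┐┃          
are·█········█          ┃ │  4 │┃          
Hat····██···┏━━━━━━━━━━━━━━━━━━━━━━━━━━━━━━
ass··█······┃ MapNavigator                 
Tom····█···█┠──────────────────────────────
lap·····██··┃  .^^.═^...........♣♣.........
            ┃  .^..═^^.....................
            ┃  ....═.......................
            ┃  ....═.......................
            ┃  ....═...........@...........
            ┃  ....═.......................


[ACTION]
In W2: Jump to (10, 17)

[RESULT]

━━━━━━━━━━━━━━━━━━━━━━━━┓━━━━━━━┓          
sicSequencer            ┃       ┃          
────────────────────────┨───────┨          
   ▼1234567890          ┃─┬────┐┃          
are·█········█          ┃ │  4 │┃          
Hat····██···┏━━━━━━━━━━━━━━━━━━━━━━━━━━━━━━
ass··█······┃ MapNavigator                 
Tom····█···█┠──────────────────────────────
lap·····██··┃        ....═.................
            ┃        ....═.................
            ┃        ....═.................
            ┃        ....═...............♣.
            ┃        ....═.....@.........♣♣
            ┃        ....═.............♣♣♣.


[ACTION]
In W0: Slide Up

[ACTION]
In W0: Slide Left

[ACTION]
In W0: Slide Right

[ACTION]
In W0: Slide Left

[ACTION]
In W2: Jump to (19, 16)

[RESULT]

━━━━━━━━━━━━━━━━━━━━━━━━┓━━━━━━━┓          
sicSequencer            ┃       ┃          
────────────────────────┨───────┨          
   ▼1234567890          ┃─┬────┐┃          
are·█········█          ┃ │  4 │┃          
Hat····██···┏━━━━━━━━━━━━━━━━━━━━━━━━━━━━━━
ass··█······┃ MapNavigator                 
Tom····█···█┠──────────────────────────────
lap·····██··┃...═..........................
            ┃...═..........................
            ┃...═..........................
            ┃...═..........................
            ┃...═..............@♣..........
            ┃...═...............♣♣.........


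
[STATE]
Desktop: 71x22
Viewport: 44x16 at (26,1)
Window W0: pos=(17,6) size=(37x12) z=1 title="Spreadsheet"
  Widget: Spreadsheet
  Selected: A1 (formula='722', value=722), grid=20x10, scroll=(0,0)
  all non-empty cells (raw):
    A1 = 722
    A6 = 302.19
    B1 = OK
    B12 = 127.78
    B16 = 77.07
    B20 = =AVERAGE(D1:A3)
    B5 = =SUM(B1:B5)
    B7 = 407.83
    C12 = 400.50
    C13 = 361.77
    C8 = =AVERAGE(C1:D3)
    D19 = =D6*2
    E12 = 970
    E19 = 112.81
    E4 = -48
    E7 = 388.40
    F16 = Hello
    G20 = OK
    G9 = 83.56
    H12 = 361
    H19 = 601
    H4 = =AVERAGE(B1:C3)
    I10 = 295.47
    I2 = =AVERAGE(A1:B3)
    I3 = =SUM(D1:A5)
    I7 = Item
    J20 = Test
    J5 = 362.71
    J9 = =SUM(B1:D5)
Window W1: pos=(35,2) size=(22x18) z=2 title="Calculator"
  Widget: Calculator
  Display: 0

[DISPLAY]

                                            
         ┏━━━━━━━━━━━━━━━━━━━━┓             
         ┃ Calculator         ┃             
         ┠────────────────────┨             
         ┃                   0┃             
━━━━━━━━━┃┌───┬───┬───┬───┐   ┃             
heet     ┃│ 7 │ 8 │ 9 │ ÷ │   ┃             
─────────┃├───┼───┼───┼───┤   ┃             
         ┃│ 4 │ 5 │ 6 │ × │   ┃             
       B ┃├───┼───┼───┼───┤   ┃             
---------┃│ 1 │ 2 │ 3 │ - │   ┃             
722]OK   ┃├───┼───┼───┼───┤   ┃             
   0     ┃│ 0 │ . │ = │ + │   ┃             
   0     ┃├───┼───┼───┼───┤   ┃             
   0     ┃│ C │ MC│ MR│ M+│   ┃             
   0#CIRC┃└───┴───┴───┴───┘   ┃             


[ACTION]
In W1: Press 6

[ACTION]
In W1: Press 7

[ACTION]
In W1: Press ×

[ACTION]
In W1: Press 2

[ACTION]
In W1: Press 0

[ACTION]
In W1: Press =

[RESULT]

                                            
         ┏━━━━━━━━━━━━━━━━━━━━┓             
         ┃ Calculator         ┃             
         ┠────────────────────┨             
         ┃                1340┃             
━━━━━━━━━┃┌───┬───┬───┬───┐   ┃             
heet     ┃│ 7 │ 8 │ 9 │ ÷ │   ┃             
─────────┃├───┼───┼───┼───┤   ┃             
         ┃│ 4 │ 5 │ 6 │ × │   ┃             
       B ┃├───┼───┼───┼───┤   ┃             
---------┃│ 1 │ 2 │ 3 │ - │   ┃             
722]OK   ┃├───┼───┼───┼───┤   ┃             
   0     ┃│ 0 │ . │ = │ + │   ┃             
   0     ┃├───┼───┼───┼───┤   ┃             
   0     ┃│ C │ MC│ MR│ M+│   ┃             
   0#CIRC┃└───┴───┴───┴───┘   ┃             


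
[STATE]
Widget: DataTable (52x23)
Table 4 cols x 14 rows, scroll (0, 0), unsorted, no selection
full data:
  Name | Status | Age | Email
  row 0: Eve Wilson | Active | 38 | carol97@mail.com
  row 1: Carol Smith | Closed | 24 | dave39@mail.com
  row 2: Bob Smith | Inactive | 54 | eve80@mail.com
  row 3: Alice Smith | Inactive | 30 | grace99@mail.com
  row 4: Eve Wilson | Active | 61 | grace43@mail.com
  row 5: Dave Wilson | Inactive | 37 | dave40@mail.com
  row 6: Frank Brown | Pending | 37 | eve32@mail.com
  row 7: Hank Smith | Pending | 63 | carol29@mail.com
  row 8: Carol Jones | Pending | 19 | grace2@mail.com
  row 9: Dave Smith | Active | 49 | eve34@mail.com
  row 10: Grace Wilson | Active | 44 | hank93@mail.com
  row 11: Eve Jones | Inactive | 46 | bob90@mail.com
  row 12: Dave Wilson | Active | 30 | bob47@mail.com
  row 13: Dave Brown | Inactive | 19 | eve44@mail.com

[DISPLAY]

Name        │Status  │Age│Email                     
────────────┼────────┼───┼────────────────          
Eve Wilson  │Active  │38 │carol97@mail.com          
Carol Smith │Closed  │24 │dave39@mail.com           
Bob Smith   │Inactive│54 │eve80@mail.com            
Alice Smith │Inactive│30 │grace99@mail.com          
Eve Wilson  │Active  │61 │grace43@mail.com          
Dave Wilson │Inactive│37 │dave40@mail.com           
Frank Brown │Pending │37 │eve32@mail.com            
Hank Smith  │Pending │63 │carol29@mail.com          
Carol Jones │Pending │19 │grace2@mail.com           
Dave Smith  │Active  │49 │eve34@mail.com            
Grace Wilson│Active  │44 │hank93@mail.com           
Eve Jones   │Inactive│46 │bob90@mail.com            
Dave Wilson │Active  │30 │bob47@mail.com            
Dave Brown  │Inactive│19 │eve44@mail.com            
                                                    
                                                    
                                                    
                                                    
                                                    
                                                    
                                                    


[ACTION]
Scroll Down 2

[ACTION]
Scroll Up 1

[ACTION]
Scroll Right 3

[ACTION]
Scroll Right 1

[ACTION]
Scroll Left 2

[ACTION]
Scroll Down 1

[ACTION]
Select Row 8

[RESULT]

Name        │Status  │Age│Email                     
────────────┼────────┼───┼────────────────          
Eve Wilson  │Active  │38 │carol97@mail.com          
Carol Smith │Closed  │24 │dave39@mail.com           
Bob Smith   │Inactive│54 │eve80@mail.com            
Alice Smith │Inactive│30 │grace99@mail.com          
Eve Wilson  │Active  │61 │grace43@mail.com          
Dave Wilson │Inactive│37 │dave40@mail.com           
Frank Brown │Pending │37 │eve32@mail.com            
Hank Smith  │Pending │63 │carol29@mail.com          
>arol Jones │Pending │19 │grace2@mail.com           
Dave Smith  │Active  │49 │eve34@mail.com            
Grace Wilson│Active  │44 │hank93@mail.com           
Eve Jones   │Inactive│46 │bob90@mail.com            
Dave Wilson │Active  │30 │bob47@mail.com            
Dave Brown  │Inactive│19 │eve44@mail.com            
                                                    
                                                    
                                                    
                                                    
                                                    
                                                    
                                                    


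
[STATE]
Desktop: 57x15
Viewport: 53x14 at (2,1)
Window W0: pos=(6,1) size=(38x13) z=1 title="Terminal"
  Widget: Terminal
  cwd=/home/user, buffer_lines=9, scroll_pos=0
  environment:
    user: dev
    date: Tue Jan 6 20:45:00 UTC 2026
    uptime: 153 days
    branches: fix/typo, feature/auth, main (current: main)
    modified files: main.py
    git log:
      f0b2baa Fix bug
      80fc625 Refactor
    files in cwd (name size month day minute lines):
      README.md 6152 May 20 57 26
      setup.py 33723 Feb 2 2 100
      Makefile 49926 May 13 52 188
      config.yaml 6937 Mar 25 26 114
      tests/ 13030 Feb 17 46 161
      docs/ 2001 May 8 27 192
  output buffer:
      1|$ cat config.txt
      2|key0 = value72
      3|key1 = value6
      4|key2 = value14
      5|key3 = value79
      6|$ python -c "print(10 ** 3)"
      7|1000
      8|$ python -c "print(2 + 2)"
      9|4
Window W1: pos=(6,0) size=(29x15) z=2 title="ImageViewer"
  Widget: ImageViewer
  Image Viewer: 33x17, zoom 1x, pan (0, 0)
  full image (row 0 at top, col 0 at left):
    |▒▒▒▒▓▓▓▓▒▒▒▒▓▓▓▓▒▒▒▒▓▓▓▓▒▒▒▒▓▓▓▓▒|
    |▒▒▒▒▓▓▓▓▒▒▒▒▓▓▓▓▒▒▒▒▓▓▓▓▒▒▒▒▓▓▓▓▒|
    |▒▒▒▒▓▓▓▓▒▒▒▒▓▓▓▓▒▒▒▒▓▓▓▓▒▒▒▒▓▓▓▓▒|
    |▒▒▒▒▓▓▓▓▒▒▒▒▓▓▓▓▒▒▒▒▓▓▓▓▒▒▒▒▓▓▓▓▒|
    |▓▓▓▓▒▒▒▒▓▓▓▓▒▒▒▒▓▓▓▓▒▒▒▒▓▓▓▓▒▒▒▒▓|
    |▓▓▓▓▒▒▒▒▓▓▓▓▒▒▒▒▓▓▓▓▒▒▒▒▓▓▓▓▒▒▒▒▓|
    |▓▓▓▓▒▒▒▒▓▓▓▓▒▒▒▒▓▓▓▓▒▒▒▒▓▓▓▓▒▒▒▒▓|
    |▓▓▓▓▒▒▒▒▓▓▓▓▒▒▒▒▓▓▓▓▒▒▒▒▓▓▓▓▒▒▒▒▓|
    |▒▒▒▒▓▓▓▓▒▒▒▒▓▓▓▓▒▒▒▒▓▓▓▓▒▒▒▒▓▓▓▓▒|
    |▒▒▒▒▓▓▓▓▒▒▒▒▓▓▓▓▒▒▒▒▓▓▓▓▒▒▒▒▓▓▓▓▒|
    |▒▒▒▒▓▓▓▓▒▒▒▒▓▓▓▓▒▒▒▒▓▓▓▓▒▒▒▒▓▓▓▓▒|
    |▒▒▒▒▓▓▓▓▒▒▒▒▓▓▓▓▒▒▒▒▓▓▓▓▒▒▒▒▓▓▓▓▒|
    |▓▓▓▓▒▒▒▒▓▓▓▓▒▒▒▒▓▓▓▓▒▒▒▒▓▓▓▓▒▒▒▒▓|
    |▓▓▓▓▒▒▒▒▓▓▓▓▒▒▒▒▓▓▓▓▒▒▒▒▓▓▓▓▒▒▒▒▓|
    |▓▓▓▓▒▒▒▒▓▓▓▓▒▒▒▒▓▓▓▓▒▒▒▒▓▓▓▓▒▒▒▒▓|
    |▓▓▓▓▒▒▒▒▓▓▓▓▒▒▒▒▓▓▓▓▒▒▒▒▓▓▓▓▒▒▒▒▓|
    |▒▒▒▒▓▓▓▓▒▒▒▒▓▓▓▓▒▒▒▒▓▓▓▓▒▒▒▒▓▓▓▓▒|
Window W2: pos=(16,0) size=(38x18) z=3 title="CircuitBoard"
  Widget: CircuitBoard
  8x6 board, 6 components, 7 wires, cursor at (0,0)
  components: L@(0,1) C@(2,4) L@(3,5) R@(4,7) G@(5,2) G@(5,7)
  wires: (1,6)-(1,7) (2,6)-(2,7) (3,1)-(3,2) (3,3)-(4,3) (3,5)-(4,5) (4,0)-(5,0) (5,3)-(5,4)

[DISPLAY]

    ┃ ImageVie┃ CircuitBoard                       ┃ 
    ┠─────────┠────────────────────────────────────┨ 
    ┃▒▒▒▒▓▓▓▓▒┃   0 1 2 3 4 5 6 7                  ┃ 
    ┃▒▒▒▒▓▓▓▓▒┃0  [.]  L                           ┃ 
    ┃▒▒▒▒▓▓▓▓▒┃                                    ┃ 
    ┃▒▒▒▒▓▓▓▓▒┃1                           · ─ ·   ┃ 
    ┃▓▓▓▓▒▒▒▒▓┃                                    ┃ 
    ┃▓▓▓▓▒▒▒▒▓┃2                   C       · ─ ·   ┃ 
    ┃▓▓▓▓▒▒▒▒▓┃                                    ┃ 
    ┃▓▓▓▓▒▒▒▒▓┃3       · ─ ·   ·       L           ┃ 
    ┃▒▒▒▒▓▓▓▓▒┃                │       │           ┃ 
    ┃▒▒▒▒▓▓▓▓▒┃4   ·           ·       ·       R   ┃ 
    ┃▒▒▒▒▓▓▓▓▒┃    │                               ┃ 
    ┗━━━━━━━━━┃5   ·       G   · ─ ·           G   ┃ 


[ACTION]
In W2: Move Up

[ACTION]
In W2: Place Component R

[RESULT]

    ┃ ImageVie┃ CircuitBoard                       ┃ 
    ┠─────────┠────────────────────────────────────┨ 
    ┃▒▒▒▒▓▓▓▓▒┃   0 1 2 3 4 5 6 7                  ┃ 
    ┃▒▒▒▒▓▓▓▓▒┃0  [R]  L                           ┃ 
    ┃▒▒▒▒▓▓▓▓▒┃                                    ┃ 
    ┃▒▒▒▒▓▓▓▓▒┃1                           · ─ ·   ┃ 
    ┃▓▓▓▓▒▒▒▒▓┃                                    ┃ 
    ┃▓▓▓▓▒▒▒▒▓┃2                   C       · ─ ·   ┃ 
    ┃▓▓▓▓▒▒▒▒▓┃                                    ┃ 
    ┃▓▓▓▓▒▒▒▒▓┃3       · ─ ·   ·       L           ┃ 
    ┃▒▒▒▒▓▓▓▓▒┃                │       │           ┃ 
    ┃▒▒▒▒▓▓▓▓▒┃4   ·           ·       ·       R   ┃ 
    ┃▒▒▒▒▓▓▓▓▒┃    │                               ┃ 
    ┗━━━━━━━━━┃5   ·       G   · ─ ·           G   ┃ 


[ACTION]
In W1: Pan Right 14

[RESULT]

    ┃ ImageVie┃ CircuitBoard                       ┃ 
    ┠─────────┠────────────────────────────────────┨ 
    ┃▓▓▒▒▒▒▓▓▓┃   0 1 2 3 4 5 6 7                  ┃ 
    ┃▓▓▒▒▒▒▓▓▓┃0  [R]  L                           ┃ 
    ┃▓▓▒▒▒▒▓▓▓┃                                    ┃ 
    ┃▓▓▒▒▒▒▓▓▓┃1                           · ─ ·   ┃ 
    ┃▒▒▓▓▓▓▒▒▒┃                                    ┃ 
    ┃▒▒▓▓▓▓▒▒▒┃2                   C       · ─ ·   ┃ 
    ┃▒▒▓▓▓▓▒▒▒┃                                    ┃ 
    ┃▒▒▓▓▓▓▒▒▒┃3       · ─ ·   ·       L           ┃ 
    ┃▓▓▒▒▒▒▓▓▓┃                │       │           ┃ 
    ┃▓▓▒▒▒▒▓▓▓┃4   ·           ·       ·       R   ┃ 
    ┃▓▓▒▒▒▒▓▓▓┃    │                               ┃ 
    ┗━━━━━━━━━┃5   ·       G   · ─ ·           G   ┃ 


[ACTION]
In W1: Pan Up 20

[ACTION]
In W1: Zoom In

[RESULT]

    ┃ ImageVie┃ CircuitBoard                       ┃ 
    ┠─────────┠────────────────────────────────────┨ 
    ┃▓▓▒▒▒▒▒▒▒┃   0 1 2 3 4 5 6 7                  ┃ 
    ┃▓▓▒▒▒▒▒▒▒┃0  [R]  L                           ┃ 
    ┃▓▓▒▒▒▒▒▒▒┃                                    ┃ 
    ┃▓▓▒▒▒▒▒▒▒┃1                           · ─ ·   ┃ 
    ┃▓▓▒▒▒▒▒▒▒┃                                    ┃ 
    ┃▓▓▒▒▒▒▒▒▒┃2                   C       · ─ ·   ┃ 
    ┃▓▓▒▒▒▒▒▒▒┃                                    ┃ 
    ┃▓▓▒▒▒▒▒▒▒┃3       · ─ ·   ·       L           ┃ 
    ┃▒▒▓▓▓▓▓▓▓┃                │       │           ┃ 
    ┃▒▒▓▓▓▓▓▓▓┃4   ·           ·       ·       R   ┃ 
    ┃▒▒▓▓▓▓▓▓▓┃    │                               ┃ 
    ┗━━━━━━━━━┃5   ·       G   · ─ ·           G   ┃ 


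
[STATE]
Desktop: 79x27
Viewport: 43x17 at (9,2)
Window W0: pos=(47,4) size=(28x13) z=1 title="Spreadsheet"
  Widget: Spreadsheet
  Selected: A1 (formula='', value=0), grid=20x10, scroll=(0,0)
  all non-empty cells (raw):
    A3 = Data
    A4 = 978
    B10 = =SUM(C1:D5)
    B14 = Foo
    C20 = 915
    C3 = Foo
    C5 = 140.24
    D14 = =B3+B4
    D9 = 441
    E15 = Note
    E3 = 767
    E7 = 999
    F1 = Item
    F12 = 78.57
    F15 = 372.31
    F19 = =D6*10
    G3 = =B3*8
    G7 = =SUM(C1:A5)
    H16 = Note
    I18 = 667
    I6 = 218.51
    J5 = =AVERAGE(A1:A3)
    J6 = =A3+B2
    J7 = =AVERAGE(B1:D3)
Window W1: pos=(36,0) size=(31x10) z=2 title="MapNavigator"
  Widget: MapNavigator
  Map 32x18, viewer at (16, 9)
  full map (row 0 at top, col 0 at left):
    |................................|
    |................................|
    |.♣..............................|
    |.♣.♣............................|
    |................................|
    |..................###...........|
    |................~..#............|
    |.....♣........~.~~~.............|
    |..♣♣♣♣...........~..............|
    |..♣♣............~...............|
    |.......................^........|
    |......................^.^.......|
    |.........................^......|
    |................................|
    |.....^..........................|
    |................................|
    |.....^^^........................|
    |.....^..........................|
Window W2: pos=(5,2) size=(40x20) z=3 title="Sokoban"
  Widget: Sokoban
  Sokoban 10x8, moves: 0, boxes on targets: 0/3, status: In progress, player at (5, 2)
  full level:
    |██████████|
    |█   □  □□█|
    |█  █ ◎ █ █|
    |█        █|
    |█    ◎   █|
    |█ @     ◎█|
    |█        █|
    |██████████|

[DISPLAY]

━━━━━━━━━━━━━━━━━━━━━━━━━━━━━━━━━━━┓───────
koban                              ┃......~
───────────────────────────────────┨....~.~
███████                            ┃.......
 □  □□█                            ┃......@
█ ◎ █ █                            ┃.......
      █                            ┃.......
  ◎   █                            ┃━━━━━━━
     ◎█                            ┃  ┃  1 
      █                            ┃  ┃  2 
███████                            ┃  ┃  3 
es: 0  0/3                         ┃  ┃  4 
                                   ┃  ┃  5 
                                   ┃  ┃  6 
                                   ┃  ┗━━━━
                                   ┃       
                                   ┃       


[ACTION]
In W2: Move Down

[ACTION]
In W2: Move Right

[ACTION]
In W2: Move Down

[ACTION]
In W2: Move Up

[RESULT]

━━━━━━━━━━━━━━━━━━━━━━━━━━━━━━━━━━━┓───────
koban                              ┃......~
───────────────────────────────────┨....~.~
███████                            ┃.......
 □  □□█                            ┃......@
█ ◎ █ █                            ┃.......
      █                            ┃.......
  ◎   █                            ┃━━━━━━━
@    ◎█                            ┃  ┃  1 
      █                            ┃  ┃  2 
███████                            ┃  ┃  3 
es: 3  0/3                         ┃  ┃  4 
                                   ┃  ┃  5 
                                   ┃  ┃  6 
                                   ┃  ┗━━━━
                                   ┃       
                                   ┃       


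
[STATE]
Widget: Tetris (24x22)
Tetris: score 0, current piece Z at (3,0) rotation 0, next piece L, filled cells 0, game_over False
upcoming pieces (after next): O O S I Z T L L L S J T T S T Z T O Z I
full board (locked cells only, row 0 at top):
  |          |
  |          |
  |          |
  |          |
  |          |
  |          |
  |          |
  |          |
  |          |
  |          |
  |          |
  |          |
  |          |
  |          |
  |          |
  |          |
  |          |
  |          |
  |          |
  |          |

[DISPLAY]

   ▓▓     │Next:        
    ▓▓    │  ▒          
          │▒▒▒          
          │             
          │             
          │             
          │Score:       
          │0            
          │             
          │             
          │             
          │             
          │             
          │             
          │             
          │             
          │             
          │             
          │             
          │             
          │             
          │             


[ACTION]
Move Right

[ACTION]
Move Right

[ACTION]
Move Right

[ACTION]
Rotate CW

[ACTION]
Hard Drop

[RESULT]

     ▒    │Next:        
   ▒▒▒    │▓▓           
          │▓▓           
          │             
          │             
          │             
          │Score:       
          │0            
          │             
          │             
          │             
          │             
          │             
          │             
          │             
          │             
          │             
       ▓  │             
      ▓▓  │             
      ▓   │             
          │             
          │             


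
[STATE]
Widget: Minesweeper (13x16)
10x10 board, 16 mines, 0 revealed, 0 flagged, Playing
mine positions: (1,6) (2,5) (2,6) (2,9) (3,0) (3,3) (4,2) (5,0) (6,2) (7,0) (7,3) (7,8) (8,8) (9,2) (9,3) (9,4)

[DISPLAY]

■■■■■■■■■■   
■■■■■■■■■■   
■■■■■■■■■■   
■■■■■■■■■■   
■■■■■■■■■■   
■■■■■■■■■■   
■■■■■■■■■■   
■■■■■■■■■■   
■■■■■■■■■■   
■■■■■■■■■■   
             
             
             
             
             
             


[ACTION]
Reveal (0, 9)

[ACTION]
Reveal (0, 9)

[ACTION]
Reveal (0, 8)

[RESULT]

■■■■■■■1     
■■■■■■■211   
■■■■■■■■■■   
■■■■■■■■■■   
■■■■■■■■■■   
■■■■■■■■■■   
■■■■■■■■■■   
■■■■■■■■■■   
■■■■■■■■■■   
■■■■■■■■■■   
             
             
             
             
             
             


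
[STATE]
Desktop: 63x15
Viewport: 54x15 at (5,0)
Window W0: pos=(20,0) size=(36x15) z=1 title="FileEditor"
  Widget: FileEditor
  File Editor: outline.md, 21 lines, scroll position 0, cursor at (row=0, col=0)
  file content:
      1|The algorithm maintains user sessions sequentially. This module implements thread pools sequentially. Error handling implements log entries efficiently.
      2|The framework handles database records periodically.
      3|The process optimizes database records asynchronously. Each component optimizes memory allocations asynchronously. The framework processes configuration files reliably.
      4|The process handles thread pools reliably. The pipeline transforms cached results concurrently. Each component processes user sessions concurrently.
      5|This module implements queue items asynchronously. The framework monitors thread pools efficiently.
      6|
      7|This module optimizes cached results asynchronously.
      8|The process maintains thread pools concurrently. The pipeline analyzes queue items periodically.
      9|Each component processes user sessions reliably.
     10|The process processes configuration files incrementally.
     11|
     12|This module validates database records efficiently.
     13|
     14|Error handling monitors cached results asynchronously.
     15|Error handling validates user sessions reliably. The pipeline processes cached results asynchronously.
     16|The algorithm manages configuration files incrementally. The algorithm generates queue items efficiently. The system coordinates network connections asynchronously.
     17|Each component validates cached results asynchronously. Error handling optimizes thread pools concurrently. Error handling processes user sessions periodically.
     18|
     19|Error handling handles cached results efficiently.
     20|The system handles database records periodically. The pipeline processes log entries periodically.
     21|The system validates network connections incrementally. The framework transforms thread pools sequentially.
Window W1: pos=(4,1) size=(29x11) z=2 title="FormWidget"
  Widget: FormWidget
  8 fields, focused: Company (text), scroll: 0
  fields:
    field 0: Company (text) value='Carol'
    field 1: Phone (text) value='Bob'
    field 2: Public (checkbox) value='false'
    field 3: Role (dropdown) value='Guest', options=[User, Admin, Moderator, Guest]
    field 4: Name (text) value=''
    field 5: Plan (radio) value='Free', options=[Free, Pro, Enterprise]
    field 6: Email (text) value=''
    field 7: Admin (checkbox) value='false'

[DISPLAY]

               ┏━━━━━━━━━━━━━━━━━━━━━━━━━━━━━━━━━━┓   
━━━━━━━━━━━━━━━━━━━━━━━━━━━┓                      ┃   
 FormWidget                ┃──────────────────────┨   
───────────────────────────┨m maintains user sess▲┃   
> Company:    [Carol      ]┃k handles database re█┃   
  Phone:      [Bob        ]┃optimizes database re░┃   
  Public:     [ ]          ┃handles thread pools ░┃   
  Role:       [Guest     ▼]┃implements queue item░┃   
  Name:       [           ]┃                     ░┃   
  Plan:       (●) Free  ( )┃optimizes cached resu░┃   
  Email:      [           ]┃maintains thread pool░┃   
━━━━━━━━━━━━━━━━━━━━━━━━━━━┛nt processes user ses░┃   
               ┃The process processes configurati░┃   
               ┃                                 ▼┃   
               ┗━━━━━━━━━━━━━━━━━━━━━━━━━━━━━━━━━━┛   


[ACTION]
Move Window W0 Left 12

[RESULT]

   ┏━━━━━━━━━━━━━━━━━━━━━━━━━━━━━━━━━━┓               
━━━━━━━━━━━━━━━━━━━━━━━━━━━┓          ┃               
 FormWidget                ┃──────────┨               
───────────────────────────┨user sess▲┃               
> Company:    [Carol      ]┃tabase re█┃               
  Phone:      [Bob        ]┃tabase re░┃               
  Public:     [ ]          ┃ad pools ░┃               
  Role:       [Guest     ▼]┃ueue item░┃               
  Name:       [           ]┃         ░┃               
  Plan:       (●) Free  ( )┃ched resu░┃               
  Email:      [           ]┃read pool░┃               
━━━━━━━━━━━━━━━━━━━━━━━━━━━┛ user ses░┃               
   ┃The process processes configurati░┃               
   ┃                                 ▼┃               
   ┗━━━━━━━━━━━━━━━━━━━━━━━━━━━━━━━━━━┛               


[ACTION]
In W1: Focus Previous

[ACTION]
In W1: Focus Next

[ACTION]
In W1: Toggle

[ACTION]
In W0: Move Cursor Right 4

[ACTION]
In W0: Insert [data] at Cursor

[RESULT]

   ┏━━━━━━━━━━━━━━━━━━━━━━━━━━━━━━━━━━┓               
━━━━━━━━━━━━━━━━━━━━━━━━━━━┓          ┃               
 FormWidget                ┃──────────┨               
───────────────────────────┨ins user ▲┃               
> Company:    [Carol      ]┃tabase re█┃               
  Phone:      [Bob        ]┃tabase re░┃               
  Public:     [ ]          ┃ad pools ░┃               
  Role:       [Guest     ▼]┃ueue item░┃               
  Name:       [           ]┃         ░┃               
  Plan:       (●) Free  ( )┃ched resu░┃               
  Email:      [           ]┃read pool░┃               
━━━━━━━━━━━━━━━━━━━━━━━━━━━┛ user ses░┃               
   ┃The process processes configurati░┃               
   ┃                                 ▼┃               
   ┗━━━━━━━━━━━━━━━━━━━━━━━━━━━━━━━━━━┛               
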